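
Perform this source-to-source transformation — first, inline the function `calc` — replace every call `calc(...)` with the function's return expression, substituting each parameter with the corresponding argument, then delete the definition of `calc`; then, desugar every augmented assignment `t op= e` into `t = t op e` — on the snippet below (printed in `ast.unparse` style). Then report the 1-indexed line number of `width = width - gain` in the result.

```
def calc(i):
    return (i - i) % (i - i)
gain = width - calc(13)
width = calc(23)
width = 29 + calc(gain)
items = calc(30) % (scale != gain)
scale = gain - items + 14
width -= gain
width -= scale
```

Transformed code:
gain = width - (13 - 13) % (13 - 13)
width = (23 - 23) % (23 - 23)
width = 29 + (gain - gain) % (gain - gain)
items = (30 - 30) % (30 - 30) % (scale != gain)
scale = gain - items + 14
width = width - gain
width = width - scale

6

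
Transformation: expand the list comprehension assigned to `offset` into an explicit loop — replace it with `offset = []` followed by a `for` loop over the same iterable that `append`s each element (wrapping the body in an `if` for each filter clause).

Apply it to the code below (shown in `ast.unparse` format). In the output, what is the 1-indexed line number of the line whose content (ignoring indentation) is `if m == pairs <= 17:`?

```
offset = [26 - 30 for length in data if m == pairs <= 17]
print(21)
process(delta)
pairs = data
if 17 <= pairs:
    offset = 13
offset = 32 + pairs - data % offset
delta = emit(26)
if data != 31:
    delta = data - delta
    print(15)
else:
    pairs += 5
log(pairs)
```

3

Transformed code:
offset = []
for length in data:
    if m == pairs <= 17:
        offset.append(26 - 30)
print(21)
process(delta)
pairs = data
if 17 <= pairs:
    offset = 13
offset = 32 + pairs - data % offset
delta = emit(26)
if data != 31:
    delta = data - delta
    print(15)
else:
    pairs += 5
log(pairs)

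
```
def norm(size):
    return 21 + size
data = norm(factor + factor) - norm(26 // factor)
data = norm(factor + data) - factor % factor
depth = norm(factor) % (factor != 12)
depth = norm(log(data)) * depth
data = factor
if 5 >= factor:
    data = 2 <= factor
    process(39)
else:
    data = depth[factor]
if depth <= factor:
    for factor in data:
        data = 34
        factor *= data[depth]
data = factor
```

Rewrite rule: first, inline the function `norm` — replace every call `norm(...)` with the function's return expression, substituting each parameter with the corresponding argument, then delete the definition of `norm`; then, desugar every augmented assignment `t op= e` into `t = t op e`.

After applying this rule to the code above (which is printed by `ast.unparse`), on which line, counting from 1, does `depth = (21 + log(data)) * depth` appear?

4

Transformed code:
data = 21 + (factor + factor) - (21 + 26 // factor)
data = 21 + (factor + data) - factor % factor
depth = (21 + factor) % (factor != 12)
depth = (21 + log(data)) * depth
data = factor
if 5 >= factor:
    data = 2 <= factor
    process(39)
else:
    data = depth[factor]
if depth <= factor:
    for factor in data:
        data = 34
        factor = factor * data[depth]
data = factor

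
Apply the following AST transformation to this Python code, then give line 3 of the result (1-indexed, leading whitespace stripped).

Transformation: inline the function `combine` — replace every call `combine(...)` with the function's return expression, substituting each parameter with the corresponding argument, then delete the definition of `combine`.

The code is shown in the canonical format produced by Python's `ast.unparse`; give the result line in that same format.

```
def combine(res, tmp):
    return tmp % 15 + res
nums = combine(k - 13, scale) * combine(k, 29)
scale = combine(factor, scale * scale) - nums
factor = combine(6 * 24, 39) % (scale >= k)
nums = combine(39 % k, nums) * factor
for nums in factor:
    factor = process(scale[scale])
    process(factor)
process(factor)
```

factor = (39 % 15 + 6 * 24) % (scale >= k)

Transformed code:
nums = (scale % 15 + (k - 13)) * (29 % 15 + k)
scale = scale * scale % 15 + factor - nums
factor = (39 % 15 + 6 * 24) % (scale >= k)
nums = (nums % 15 + 39 % k) * factor
for nums in factor:
    factor = process(scale[scale])
    process(factor)
process(factor)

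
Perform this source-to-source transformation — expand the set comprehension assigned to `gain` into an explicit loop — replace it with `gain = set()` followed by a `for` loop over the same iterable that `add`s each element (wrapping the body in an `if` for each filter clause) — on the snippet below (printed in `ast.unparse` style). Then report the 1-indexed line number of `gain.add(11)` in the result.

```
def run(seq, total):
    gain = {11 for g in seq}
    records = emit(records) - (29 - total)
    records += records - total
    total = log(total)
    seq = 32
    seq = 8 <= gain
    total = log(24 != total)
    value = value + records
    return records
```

4

Transformed code:
def run(seq, total):
    gain = set()
    for g in seq:
        gain.add(11)
    records = emit(records) - (29 - total)
    records += records - total
    total = log(total)
    seq = 32
    seq = 8 <= gain
    total = log(24 != total)
    value = value + records
    return records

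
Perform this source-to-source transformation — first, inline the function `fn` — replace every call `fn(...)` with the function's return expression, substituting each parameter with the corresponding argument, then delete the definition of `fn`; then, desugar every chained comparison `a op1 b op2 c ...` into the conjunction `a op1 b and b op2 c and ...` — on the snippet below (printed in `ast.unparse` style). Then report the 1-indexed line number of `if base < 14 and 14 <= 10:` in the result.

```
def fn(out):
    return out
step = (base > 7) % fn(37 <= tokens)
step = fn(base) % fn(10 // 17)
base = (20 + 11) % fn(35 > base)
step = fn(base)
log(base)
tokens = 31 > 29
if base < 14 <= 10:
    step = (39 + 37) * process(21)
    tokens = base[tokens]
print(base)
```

7

Transformed code:
step = (base > 7) % (37 <= tokens)
step = base % (10 // 17)
base = (20 + 11) % (35 > base)
step = base
log(base)
tokens = 31 > 29
if base < 14 and 14 <= 10:
    step = (39 + 37) * process(21)
    tokens = base[tokens]
print(base)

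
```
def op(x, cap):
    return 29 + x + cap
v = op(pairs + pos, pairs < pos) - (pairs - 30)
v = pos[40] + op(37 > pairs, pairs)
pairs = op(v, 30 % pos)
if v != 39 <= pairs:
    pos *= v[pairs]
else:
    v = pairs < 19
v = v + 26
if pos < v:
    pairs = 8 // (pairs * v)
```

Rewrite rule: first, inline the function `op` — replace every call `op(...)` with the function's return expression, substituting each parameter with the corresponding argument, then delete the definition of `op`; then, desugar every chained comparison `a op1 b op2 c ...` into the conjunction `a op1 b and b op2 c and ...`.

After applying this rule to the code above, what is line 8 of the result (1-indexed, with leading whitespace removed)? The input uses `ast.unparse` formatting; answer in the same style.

v = v + 26

Transformed code:
v = 29 + (pairs + pos) + (pairs < pos) - (pairs - 30)
v = pos[40] + (29 + (37 > pairs) + pairs)
pairs = 29 + v + 30 % pos
if v != 39 and 39 <= pairs:
    pos *= v[pairs]
else:
    v = pairs < 19
v = v + 26
if pos < v:
    pairs = 8 // (pairs * v)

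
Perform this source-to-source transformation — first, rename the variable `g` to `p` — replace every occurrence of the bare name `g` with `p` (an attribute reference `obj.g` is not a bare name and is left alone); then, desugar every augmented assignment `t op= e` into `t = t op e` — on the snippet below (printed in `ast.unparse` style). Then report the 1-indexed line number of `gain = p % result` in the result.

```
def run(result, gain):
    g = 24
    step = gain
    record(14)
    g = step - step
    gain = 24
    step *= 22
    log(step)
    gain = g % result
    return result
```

9

Transformed code:
def run(result, gain):
    p = 24
    step = gain
    record(14)
    p = step - step
    gain = 24
    step = step * 22
    log(step)
    gain = p % result
    return result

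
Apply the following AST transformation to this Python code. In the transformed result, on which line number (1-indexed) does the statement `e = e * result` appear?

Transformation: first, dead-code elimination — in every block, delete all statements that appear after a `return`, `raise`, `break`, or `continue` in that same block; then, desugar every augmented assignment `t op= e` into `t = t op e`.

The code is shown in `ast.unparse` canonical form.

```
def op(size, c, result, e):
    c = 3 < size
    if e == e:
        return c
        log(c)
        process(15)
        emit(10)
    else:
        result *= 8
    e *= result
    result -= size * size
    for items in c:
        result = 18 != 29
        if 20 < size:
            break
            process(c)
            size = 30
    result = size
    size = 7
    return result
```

7

Transformed code:
def op(size, c, result, e):
    c = 3 < size
    if e == e:
        return c
    else:
        result = result * 8
    e = e * result
    result = result - size * size
    for items in c:
        result = 18 != 29
        if 20 < size:
            break
    result = size
    size = 7
    return result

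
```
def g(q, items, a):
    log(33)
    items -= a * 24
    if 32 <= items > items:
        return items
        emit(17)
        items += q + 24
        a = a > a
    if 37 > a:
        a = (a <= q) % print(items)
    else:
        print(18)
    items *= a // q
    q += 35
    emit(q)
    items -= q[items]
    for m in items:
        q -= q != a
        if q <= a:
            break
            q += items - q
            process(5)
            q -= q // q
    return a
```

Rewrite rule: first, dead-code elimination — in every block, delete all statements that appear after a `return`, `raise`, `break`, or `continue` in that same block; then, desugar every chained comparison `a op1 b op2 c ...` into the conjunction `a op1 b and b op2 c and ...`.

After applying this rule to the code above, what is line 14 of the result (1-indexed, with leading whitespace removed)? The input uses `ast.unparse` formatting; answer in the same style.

for m in items:

Transformed code:
def g(q, items, a):
    log(33)
    items -= a * 24
    if 32 <= items and items > items:
        return items
    if 37 > a:
        a = (a <= q) % print(items)
    else:
        print(18)
    items *= a // q
    q += 35
    emit(q)
    items -= q[items]
    for m in items:
        q -= q != a
        if q <= a:
            break
    return a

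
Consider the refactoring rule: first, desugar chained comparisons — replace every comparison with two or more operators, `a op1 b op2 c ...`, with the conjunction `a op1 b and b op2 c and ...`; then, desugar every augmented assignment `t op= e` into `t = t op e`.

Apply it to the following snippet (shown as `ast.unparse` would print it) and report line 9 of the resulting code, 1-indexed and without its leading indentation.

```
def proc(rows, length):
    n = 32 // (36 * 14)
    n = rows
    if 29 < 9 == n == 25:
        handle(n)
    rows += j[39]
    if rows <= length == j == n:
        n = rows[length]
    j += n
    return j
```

Transformed code:
def proc(rows, length):
    n = 32 // (36 * 14)
    n = rows
    if 29 < 9 and 9 == n and (n == 25):
        handle(n)
    rows = rows + j[39]
    if rows <= length and length == j and (j == n):
        n = rows[length]
    j = j + n
    return j

j = j + n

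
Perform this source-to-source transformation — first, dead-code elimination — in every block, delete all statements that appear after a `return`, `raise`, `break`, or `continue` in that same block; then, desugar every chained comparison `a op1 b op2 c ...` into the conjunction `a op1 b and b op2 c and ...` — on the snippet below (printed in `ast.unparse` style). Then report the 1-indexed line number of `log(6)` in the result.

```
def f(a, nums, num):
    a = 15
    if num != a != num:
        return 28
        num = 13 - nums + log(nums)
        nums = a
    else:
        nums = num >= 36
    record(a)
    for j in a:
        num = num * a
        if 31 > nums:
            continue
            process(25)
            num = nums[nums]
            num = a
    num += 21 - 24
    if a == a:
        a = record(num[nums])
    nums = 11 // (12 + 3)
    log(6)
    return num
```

Transformed code:
def f(a, nums, num):
    a = 15
    if num != a and a != num:
        return 28
    else:
        nums = num >= 36
    record(a)
    for j in a:
        num = num * a
        if 31 > nums:
            continue
    num += 21 - 24
    if a == a:
        a = record(num[nums])
    nums = 11 // (12 + 3)
    log(6)
    return num

16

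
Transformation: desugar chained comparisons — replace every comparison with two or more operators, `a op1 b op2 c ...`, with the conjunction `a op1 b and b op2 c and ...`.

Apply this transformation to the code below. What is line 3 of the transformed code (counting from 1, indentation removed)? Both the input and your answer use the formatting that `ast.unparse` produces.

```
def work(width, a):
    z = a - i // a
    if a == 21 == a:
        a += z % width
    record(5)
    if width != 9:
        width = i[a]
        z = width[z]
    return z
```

Transformed code:
def work(width, a):
    z = a - i // a
    if a == 21 and 21 == a:
        a += z % width
    record(5)
    if width != 9:
        width = i[a]
        z = width[z]
    return z

if a == 21 and 21 == a:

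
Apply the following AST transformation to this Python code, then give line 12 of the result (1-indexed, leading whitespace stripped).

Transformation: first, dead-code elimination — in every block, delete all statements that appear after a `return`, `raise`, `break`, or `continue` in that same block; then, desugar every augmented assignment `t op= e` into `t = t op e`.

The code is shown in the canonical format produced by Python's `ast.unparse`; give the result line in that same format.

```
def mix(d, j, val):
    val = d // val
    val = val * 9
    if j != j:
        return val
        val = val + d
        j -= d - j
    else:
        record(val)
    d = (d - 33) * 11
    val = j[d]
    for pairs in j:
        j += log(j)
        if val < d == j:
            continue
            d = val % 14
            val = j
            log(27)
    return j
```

if val < d == j:

Transformed code:
def mix(d, j, val):
    val = d // val
    val = val * 9
    if j != j:
        return val
    else:
        record(val)
    d = (d - 33) * 11
    val = j[d]
    for pairs in j:
        j = j + log(j)
        if val < d == j:
            continue
    return j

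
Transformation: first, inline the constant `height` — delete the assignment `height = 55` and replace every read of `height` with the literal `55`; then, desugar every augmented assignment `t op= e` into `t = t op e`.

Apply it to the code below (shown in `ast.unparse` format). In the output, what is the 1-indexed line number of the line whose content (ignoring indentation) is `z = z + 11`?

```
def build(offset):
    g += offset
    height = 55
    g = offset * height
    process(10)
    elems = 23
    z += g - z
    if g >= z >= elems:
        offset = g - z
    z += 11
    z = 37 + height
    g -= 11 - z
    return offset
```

9

Transformed code:
def build(offset):
    g = g + offset
    g = offset * 55
    process(10)
    elems = 23
    z = z + (g - z)
    if g >= z >= elems:
        offset = g - z
    z = z + 11
    z = 37 + 55
    g = g - (11 - z)
    return offset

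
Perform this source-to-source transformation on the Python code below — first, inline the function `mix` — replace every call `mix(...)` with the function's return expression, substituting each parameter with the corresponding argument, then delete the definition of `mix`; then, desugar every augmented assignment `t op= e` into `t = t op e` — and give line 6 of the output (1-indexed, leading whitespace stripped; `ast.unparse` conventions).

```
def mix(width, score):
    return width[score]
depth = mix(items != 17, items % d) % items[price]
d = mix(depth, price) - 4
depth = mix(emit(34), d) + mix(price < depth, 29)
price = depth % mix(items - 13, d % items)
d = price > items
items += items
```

items = items + items

Transformed code:
depth = (items != 17)[items % d] % items[price]
d = depth[price] - 4
depth = emit(34)[d] + (price < depth)[29]
price = depth % (items - 13)[d % items]
d = price > items
items = items + items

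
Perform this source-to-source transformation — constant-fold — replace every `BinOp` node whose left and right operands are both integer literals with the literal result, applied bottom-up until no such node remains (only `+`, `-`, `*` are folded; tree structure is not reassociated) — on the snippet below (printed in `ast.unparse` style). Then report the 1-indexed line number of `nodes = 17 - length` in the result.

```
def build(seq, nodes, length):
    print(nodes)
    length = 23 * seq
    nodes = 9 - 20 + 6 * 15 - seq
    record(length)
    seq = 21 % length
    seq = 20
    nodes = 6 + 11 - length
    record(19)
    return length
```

8

Transformed code:
def build(seq, nodes, length):
    print(nodes)
    length = 23 * seq
    nodes = 79 - seq
    record(length)
    seq = 21 % length
    seq = 20
    nodes = 17 - length
    record(19)
    return length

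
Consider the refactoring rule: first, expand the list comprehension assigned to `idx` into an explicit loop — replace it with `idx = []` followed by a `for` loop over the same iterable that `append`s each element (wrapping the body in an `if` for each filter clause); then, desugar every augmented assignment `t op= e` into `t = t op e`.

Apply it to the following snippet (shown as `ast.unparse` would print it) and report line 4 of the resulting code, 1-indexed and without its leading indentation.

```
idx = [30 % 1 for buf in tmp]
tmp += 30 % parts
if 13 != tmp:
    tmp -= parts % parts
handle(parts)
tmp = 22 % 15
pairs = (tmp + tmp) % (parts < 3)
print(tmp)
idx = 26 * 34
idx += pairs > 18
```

Transformed code:
idx = []
for buf in tmp:
    idx.append(30 % 1)
tmp = tmp + 30 % parts
if 13 != tmp:
    tmp = tmp - parts % parts
handle(parts)
tmp = 22 % 15
pairs = (tmp + tmp) % (parts < 3)
print(tmp)
idx = 26 * 34
idx = idx + (pairs > 18)

tmp = tmp + 30 % parts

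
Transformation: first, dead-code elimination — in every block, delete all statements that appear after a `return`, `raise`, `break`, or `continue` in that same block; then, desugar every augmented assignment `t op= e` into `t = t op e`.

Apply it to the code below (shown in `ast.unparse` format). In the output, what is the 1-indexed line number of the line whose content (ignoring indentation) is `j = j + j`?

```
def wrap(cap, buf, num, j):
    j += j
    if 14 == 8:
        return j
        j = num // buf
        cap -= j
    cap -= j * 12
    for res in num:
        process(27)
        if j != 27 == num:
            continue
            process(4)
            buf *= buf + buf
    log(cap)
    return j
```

2

Transformed code:
def wrap(cap, buf, num, j):
    j = j + j
    if 14 == 8:
        return j
    cap = cap - j * 12
    for res in num:
        process(27)
        if j != 27 == num:
            continue
    log(cap)
    return j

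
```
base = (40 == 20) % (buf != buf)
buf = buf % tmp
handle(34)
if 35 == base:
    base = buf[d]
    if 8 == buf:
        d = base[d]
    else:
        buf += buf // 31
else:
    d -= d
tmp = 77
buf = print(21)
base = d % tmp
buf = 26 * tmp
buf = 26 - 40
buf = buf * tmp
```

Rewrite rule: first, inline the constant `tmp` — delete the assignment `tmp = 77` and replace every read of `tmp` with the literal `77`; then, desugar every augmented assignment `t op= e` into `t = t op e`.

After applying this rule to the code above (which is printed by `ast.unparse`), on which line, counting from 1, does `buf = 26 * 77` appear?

Transformed code:
base = (40 == 20) % (buf != buf)
buf = buf % 77
handle(34)
if 35 == base:
    base = buf[d]
    if 8 == buf:
        d = base[d]
    else:
        buf = buf + buf // 31
else:
    d = d - d
buf = print(21)
base = d % 77
buf = 26 * 77
buf = 26 - 40
buf = buf * 77

14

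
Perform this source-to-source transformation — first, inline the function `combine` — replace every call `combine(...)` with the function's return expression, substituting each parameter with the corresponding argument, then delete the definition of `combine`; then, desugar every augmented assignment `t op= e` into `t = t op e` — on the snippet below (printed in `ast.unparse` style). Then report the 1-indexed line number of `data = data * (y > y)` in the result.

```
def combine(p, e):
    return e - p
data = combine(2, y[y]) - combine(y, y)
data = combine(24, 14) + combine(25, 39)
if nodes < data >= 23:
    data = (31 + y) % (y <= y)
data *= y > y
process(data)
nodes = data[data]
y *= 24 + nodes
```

Transformed code:
data = y[y] - 2 - (y - y)
data = 14 - 24 + (39 - 25)
if nodes < data >= 23:
    data = (31 + y) % (y <= y)
data = data * (y > y)
process(data)
nodes = data[data]
y = y * (24 + nodes)

5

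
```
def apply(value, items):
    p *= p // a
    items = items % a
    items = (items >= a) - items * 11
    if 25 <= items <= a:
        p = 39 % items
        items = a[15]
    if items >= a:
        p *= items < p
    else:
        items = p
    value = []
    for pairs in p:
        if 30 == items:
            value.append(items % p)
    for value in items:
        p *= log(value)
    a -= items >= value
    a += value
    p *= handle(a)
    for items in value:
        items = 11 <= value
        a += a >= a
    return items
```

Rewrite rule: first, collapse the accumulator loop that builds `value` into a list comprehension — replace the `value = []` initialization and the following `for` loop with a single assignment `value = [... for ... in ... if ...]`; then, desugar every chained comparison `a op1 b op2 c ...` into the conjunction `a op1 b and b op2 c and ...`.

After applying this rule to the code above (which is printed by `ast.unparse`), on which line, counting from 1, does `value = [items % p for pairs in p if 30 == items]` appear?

Transformed code:
def apply(value, items):
    p *= p // a
    items = items % a
    items = (items >= a) - items * 11
    if 25 <= items and items <= a:
        p = 39 % items
        items = a[15]
    if items >= a:
        p *= items < p
    else:
        items = p
    value = [items % p for pairs in p if 30 == items]
    for value in items:
        p *= log(value)
    a -= items >= value
    a += value
    p *= handle(a)
    for items in value:
        items = 11 <= value
        a += a >= a
    return items

12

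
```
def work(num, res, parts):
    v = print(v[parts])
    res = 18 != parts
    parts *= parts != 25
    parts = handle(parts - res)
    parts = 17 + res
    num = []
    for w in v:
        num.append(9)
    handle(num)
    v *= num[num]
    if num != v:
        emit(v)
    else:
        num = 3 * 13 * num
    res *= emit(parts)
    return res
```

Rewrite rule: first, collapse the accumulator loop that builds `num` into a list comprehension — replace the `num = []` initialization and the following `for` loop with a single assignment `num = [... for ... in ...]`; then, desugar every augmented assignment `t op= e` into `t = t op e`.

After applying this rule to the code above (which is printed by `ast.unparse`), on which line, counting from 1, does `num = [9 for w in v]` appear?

Transformed code:
def work(num, res, parts):
    v = print(v[parts])
    res = 18 != parts
    parts = parts * (parts != 25)
    parts = handle(parts - res)
    parts = 17 + res
    num = [9 for w in v]
    handle(num)
    v = v * num[num]
    if num != v:
        emit(v)
    else:
        num = 3 * 13 * num
    res = res * emit(parts)
    return res

7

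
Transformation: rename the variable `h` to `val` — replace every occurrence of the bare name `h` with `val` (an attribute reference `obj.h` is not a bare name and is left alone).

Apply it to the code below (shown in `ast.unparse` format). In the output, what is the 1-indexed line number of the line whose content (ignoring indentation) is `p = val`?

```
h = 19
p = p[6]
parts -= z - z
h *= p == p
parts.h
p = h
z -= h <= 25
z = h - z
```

Transformed code:
val = 19
p = p[6]
parts -= z - z
val *= p == p
parts.h
p = val
z -= val <= 25
z = val - z

6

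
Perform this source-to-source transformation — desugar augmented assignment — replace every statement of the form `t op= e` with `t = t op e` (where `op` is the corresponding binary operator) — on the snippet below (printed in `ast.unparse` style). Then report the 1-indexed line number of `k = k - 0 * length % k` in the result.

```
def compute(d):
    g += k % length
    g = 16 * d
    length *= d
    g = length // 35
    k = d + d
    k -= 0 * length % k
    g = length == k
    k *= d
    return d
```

Transformed code:
def compute(d):
    g = g + k % length
    g = 16 * d
    length = length * d
    g = length // 35
    k = d + d
    k = k - 0 * length % k
    g = length == k
    k = k * d
    return d

7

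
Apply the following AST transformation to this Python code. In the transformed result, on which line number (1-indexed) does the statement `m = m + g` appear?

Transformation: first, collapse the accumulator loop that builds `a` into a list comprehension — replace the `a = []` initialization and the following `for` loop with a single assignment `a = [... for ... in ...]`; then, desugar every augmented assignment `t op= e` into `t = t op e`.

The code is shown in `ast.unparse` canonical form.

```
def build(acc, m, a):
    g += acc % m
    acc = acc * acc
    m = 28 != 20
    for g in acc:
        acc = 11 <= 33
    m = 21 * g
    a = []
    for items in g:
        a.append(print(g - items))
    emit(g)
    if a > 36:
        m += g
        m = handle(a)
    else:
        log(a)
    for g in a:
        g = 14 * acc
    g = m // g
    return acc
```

11

Transformed code:
def build(acc, m, a):
    g = g + acc % m
    acc = acc * acc
    m = 28 != 20
    for g in acc:
        acc = 11 <= 33
    m = 21 * g
    a = [print(g - items) for items in g]
    emit(g)
    if a > 36:
        m = m + g
        m = handle(a)
    else:
        log(a)
    for g in a:
        g = 14 * acc
    g = m // g
    return acc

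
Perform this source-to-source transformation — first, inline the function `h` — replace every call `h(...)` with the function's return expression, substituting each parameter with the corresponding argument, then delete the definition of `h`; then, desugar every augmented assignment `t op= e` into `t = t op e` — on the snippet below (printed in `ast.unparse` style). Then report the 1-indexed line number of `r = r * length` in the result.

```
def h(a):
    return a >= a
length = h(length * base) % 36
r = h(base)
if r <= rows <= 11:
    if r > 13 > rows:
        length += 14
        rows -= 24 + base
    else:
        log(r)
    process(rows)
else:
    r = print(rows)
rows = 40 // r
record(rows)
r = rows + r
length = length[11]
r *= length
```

16

Transformed code:
length = (length * base >= length * base) % 36
r = base >= base
if r <= rows <= 11:
    if r > 13 > rows:
        length = length + 14
        rows = rows - (24 + base)
    else:
        log(r)
    process(rows)
else:
    r = print(rows)
rows = 40 // r
record(rows)
r = rows + r
length = length[11]
r = r * length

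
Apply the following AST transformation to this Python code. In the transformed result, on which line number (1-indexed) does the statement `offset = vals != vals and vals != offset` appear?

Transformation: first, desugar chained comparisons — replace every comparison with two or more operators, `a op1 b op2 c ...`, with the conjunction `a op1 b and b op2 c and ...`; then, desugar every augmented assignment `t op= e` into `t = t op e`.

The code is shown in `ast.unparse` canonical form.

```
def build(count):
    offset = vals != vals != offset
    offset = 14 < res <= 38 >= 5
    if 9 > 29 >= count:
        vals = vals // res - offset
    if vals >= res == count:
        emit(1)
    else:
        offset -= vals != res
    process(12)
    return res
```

2

Transformed code:
def build(count):
    offset = vals != vals and vals != offset
    offset = 14 < res and res <= 38 and (38 >= 5)
    if 9 > 29 and 29 >= count:
        vals = vals // res - offset
    if vals >= res and res == count:
        emit(1)
    else:
        offset = offset - (vals != res)
    process(12)
    return res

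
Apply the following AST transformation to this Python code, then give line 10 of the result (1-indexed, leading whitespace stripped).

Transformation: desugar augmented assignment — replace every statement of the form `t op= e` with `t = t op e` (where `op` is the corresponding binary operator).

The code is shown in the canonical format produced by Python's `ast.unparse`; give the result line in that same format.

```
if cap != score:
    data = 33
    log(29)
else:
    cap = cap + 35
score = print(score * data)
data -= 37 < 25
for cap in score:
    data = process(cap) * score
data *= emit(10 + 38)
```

Transformed code:
if cap != score:
    data = 33
    log(29)
else:
    cap = cap + 35
score = print(score * data)
data = data - (37 < 25)
for cap in score:
    data = process(cap) * score
data = data * emit(10 + 38)

data = data * emit(10 + 38)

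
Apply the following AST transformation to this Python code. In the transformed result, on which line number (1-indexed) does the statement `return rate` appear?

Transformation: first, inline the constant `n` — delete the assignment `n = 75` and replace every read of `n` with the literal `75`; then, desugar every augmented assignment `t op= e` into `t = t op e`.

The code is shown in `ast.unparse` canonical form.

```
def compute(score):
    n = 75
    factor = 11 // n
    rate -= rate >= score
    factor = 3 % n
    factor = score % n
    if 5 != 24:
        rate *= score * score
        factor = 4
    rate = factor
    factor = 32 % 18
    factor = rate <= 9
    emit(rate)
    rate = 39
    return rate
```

Transformed code:
def compute(score):
    factor = 11 // 75
    rate = rate - (rate >= score)
    factor = 3 % 75
    factor = score % 75
    if 5 != 24:
        rate = rate * (score * score)
        factor = 4
    rate = factor
    factor = 32 % 18
    factor = rate <= 9
    emit(rate)
    rate = 39
    return rate

14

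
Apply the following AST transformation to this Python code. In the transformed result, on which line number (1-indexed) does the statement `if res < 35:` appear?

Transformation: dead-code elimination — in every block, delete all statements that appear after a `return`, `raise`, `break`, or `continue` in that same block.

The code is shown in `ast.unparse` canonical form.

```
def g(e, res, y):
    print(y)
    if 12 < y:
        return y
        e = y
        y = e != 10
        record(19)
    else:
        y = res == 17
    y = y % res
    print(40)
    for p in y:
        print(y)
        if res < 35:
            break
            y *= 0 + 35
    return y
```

Transformed code:
def g(e, res, y):
    print(y)
    if 12 < y:
        return y
    else:
        y = res == 17
    y = y % res
    print(40)
    for p in y:
        print(y)
        if res < 35:
            break
    return y

11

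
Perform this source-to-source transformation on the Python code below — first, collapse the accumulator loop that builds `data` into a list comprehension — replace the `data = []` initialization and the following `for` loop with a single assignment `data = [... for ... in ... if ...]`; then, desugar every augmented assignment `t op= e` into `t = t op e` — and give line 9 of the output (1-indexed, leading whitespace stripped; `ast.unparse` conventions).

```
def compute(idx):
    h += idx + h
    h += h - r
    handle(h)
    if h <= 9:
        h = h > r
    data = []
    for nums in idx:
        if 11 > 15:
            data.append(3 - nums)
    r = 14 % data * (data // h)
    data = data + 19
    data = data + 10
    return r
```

Transformed code:
def compute(idx):
    h = h + (idx + h)
    h = h + (h - r)
    handle(h)
    if h <= 9:
        h = h > r
    data = [3 - nums for nums in idx if 11 > 15]
    r = 14 % data * (data // h)
    data = data + 19
    data = data + 10
    return r

data = data + 19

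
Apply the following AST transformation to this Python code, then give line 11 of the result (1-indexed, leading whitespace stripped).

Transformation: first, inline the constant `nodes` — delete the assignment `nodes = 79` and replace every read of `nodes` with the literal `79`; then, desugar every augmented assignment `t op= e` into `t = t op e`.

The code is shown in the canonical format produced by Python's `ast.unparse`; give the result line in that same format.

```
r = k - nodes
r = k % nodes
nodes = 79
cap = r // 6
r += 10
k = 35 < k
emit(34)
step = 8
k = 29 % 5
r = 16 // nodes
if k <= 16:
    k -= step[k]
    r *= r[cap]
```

Transformed code:
r = k - 79
r = k % 79
cap = r // 6
r = r + 10
k = 35 < k
emit(34)
step = 8
k = 29 % 5
r = 16 // 79
if k <= 16:
    k = k - step[k]
    r = r * r[cap]

k = k - step[k]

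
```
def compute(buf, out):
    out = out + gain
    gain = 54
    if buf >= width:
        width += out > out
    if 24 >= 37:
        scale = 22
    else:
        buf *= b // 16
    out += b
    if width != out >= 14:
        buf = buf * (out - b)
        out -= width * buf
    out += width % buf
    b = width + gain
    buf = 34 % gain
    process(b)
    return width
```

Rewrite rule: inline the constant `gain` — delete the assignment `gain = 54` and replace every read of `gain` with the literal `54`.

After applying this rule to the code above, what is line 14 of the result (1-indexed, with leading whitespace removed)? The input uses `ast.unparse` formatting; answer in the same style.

b = width + 54

Transformed code:
def compute(buf, out):
    out = out + 54
    if buf >= width:
        width += out > out
    if 24 >= 37:
        scale = 22
    else:
        buf *= b // 16
    out += b
    if width != out >= 14:
        buf = buf * (out - b)
        out -= width * buf
    out += width % buf
    b = width + 54
    buf = 34 % 54
    process(b)
    return width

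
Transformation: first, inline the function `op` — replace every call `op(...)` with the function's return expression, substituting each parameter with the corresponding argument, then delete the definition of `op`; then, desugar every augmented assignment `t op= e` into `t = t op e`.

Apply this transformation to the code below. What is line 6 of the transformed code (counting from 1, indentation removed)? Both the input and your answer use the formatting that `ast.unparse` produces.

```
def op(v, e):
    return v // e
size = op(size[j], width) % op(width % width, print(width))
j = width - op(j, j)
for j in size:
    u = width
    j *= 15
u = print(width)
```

u = print(width)

Transformed code:
size = size[j] // width % (width % width // print(width))
j = width - j // j
for j in size:
    u = width
    j = j * 15
u = print(width)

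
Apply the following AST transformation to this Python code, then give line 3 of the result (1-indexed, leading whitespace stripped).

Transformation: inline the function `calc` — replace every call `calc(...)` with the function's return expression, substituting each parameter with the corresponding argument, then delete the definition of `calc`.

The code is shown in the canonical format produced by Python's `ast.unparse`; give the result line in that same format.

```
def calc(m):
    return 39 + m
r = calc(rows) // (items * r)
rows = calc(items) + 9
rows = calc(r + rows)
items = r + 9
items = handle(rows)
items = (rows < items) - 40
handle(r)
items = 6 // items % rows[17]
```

Transformed code:
r = (39 + rows) // (items * r)
rows = 39 + items + 9
rows = 39 + (r + rows)
items = r + 9
items = handle(rows)
items = (rows < items) - 40
handle(r)
items = 6 // items % rows[17]

rows = 39 + (r + rows)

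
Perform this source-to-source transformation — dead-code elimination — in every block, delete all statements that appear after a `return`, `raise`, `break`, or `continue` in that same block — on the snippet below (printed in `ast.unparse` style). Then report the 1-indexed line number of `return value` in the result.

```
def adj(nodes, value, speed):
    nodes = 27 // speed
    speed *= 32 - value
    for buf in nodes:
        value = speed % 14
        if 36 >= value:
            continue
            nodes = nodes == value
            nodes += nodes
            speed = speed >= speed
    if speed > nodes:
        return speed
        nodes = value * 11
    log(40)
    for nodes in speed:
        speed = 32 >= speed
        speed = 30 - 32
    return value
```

14

Transformed code:
def adj(nodes, value, speed):
    nodes = 27 // speed
    speed *= 32 - value
    for buf in nodes:
        value = speed % 14
        if 36 >= value:
            continue
    if speed > nodes:
        return speed
    log(40)
    for nodes in speed:
        speed = 32 >= speed
        speed = 30 - 32
    return value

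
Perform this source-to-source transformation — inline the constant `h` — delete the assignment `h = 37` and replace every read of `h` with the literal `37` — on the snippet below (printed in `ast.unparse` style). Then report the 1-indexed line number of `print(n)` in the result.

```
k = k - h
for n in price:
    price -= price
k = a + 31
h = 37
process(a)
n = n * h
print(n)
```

7

Transformed code:
k = k - 37
for n in price:
    price -= price
k = a + 31
process(a)
n = n * 37
print(n)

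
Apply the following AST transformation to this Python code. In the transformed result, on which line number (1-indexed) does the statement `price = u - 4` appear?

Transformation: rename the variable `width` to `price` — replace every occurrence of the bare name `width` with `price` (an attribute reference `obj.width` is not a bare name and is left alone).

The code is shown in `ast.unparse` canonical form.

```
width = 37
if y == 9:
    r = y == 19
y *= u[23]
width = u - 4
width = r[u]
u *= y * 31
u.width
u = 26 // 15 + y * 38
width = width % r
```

Transformed code:
price = 37
if y == 9:
    r = y == 19
y *= u[23]
price = u - 4
price = r[u]
u *= y * 31
u.width
u = 26 // 15 + y * 38
price = price % r

5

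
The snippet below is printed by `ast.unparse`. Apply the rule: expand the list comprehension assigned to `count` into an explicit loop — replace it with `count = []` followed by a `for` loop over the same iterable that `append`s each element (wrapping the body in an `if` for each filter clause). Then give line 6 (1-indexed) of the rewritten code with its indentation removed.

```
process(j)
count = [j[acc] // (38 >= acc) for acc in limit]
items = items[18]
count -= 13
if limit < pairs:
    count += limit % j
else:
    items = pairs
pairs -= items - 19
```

Transformed code:
process(j)
count = []
for acc in limit:
    count.append(j[acc] // (38 >= acc))
items = items[18]
count -= 13
if limit < pairs:
    count += limit % j
else:
    items = pairs
pairs -= items - 19

count -= 13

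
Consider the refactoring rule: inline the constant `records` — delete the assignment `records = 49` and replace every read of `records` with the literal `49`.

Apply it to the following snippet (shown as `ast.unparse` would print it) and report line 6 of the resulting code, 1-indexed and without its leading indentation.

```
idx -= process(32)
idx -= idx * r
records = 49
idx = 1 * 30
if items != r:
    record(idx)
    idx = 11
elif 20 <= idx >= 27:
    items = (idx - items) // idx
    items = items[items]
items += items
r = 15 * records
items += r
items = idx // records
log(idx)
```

idx = 11

Transformed code:
idx -= process(32)
idx -= idx * r
idx = 1 * 30
if items != r:
    record(idx)
    idx = 11
elif 20 <= idx >= 27:
    items = (idx - items) // idx
    items = items[items]
items += items
r = 15 * 49
items += r
items = idx // 49
log(idx)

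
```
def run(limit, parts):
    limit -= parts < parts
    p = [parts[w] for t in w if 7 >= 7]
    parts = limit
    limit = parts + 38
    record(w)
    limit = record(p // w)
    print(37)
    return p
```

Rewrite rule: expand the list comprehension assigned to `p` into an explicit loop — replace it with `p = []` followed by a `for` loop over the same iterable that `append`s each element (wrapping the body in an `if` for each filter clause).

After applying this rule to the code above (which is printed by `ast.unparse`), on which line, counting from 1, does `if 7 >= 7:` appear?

5

Transformed code:
def run(limit, parts):
    limit -= parts < parts
    p = []
    for t in w:
        if 7 >= 7:
            p.append(parts[w])
    parts = limit
    limit = parts + 38
    record(w)
    limit = record(p // w)
    print(37)
    return p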